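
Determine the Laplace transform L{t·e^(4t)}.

L{t^n·e^(at)} = n!/(s-a)^(n+1), so L{t·e^(4t)} = 1/(s-4)^2

Final answer: 1/(s-4)^2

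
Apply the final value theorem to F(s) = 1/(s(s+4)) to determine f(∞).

f(∞) = lim_{s→0} s·1/(s(s+4)) = lim_{s→0} 1/(s+4) = 1/4 = 1/4

Final answer: 1/4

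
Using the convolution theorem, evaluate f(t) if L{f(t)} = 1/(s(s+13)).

1/(s(s+13)) = (1/s)·(1/(s+13)) = L{1}·L{e^(-13t)}. By convolution, f(t) = 1*e^(-13t) = ∫₀ᵗ 1·e^(-13τ) dτ = (1 - e^(-13t))/13

Final answer: (1 - e^(-13t))/13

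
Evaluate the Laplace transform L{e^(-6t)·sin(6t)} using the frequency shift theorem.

Frequency shift: L{e^(at)f(t)} = F(s-a). L{e^(-6t)·sin(6t)} = 6/((s+6)² + 36)

Final answer: 6/((s+6)² + 36)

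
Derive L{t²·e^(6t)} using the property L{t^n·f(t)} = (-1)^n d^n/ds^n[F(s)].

L{e^(6t)} = 1/(s-6). d/ds[1/(s-6)] = -1/(s-6)². d²/ds²[1/(s-6)] = 2/(s-6)³. So L{t²·e^(6t)} = (-1)² · 2/(s-6)³ = 2/(s-6)³

Final answer: 2/(s-6)³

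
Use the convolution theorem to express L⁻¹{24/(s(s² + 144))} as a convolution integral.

24/(s(s² + 144)) = (1/s)·(24/(s² + 144)) = L{1}·L{2·sin(12t)}. So f(t) = 1*(2·sin(12t)) = ∫₀ᵗ 2·sin(12τ) dτ

Final answer: ∫₀ᵗ 2·sin(12τ) dτ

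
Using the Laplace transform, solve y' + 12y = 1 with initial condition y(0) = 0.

sY + 12Y = 1/s. Y = 1/(s(s+12)). Partial fractions: Y = 1/12/s - 1/12/(s+12)

Final answer: y(t) = 1/12(1 - e^(-12t))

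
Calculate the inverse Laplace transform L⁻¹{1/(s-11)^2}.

L⁻¹{n!/(s-a)^(n+1)} = t^n·e^(at), so L⁻¹{1/(s-11)^2} = t·e^(11t)

Final answer: t·e^(11t)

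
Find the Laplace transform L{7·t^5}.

L{t^n} = n!/s^(n+1), so L{t^5} = 120/s^6. Then L{7·t^5} = 7·120/s^6 = 840/s^6

Final answer: 840/s^6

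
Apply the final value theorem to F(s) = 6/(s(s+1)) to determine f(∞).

f(∞) = lim_{s→0} s·6/(s(s+1)) = lim_{s→0} 6/(s+1) = 6/1 = 6

Final answer: 6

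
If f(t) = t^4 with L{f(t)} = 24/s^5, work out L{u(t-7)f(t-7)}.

Time shift theorem: L{u(t-a)f(t-a)} = e^(-as)F(s). Here a=7, F(s) = 24/s^5, so L{u(t-7)f(t-7)} = e^(-7s)·24/s^5

Final answer: e^(-7s)·24/s^5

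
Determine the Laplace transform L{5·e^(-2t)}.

L{e^(at)} = 1/(s-a), so L{e^(-2t)} = 1/(s+2). Then L{5·e^(-2t)} = 5/(s+2)

Final answer: 5/(s+2)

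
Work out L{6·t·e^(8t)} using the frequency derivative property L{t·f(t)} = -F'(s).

L{e^(8t)} = 1/(s-8). By frequency derivative: L{t·e^(8t)} = -d/ds[1/(s-8)] = -(-1)/(s-8)² = 1/(s-8)². Then L{6·t·e^(8t)} = 6·1/(s-8)² = 6/(s-8)²

Final answer: 6/(s-8)²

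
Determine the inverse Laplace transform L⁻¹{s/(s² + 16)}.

L⁻¹{s/(s² + 16)} = cos(4t)

Final answer: cos(4t)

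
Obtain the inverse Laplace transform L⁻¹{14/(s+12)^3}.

L⁻¹{n!/(s-a)^(n+1)} = t^n·e^(at) with n=2, a=-12. So L⁻¹{2/(s+12)^3} = t^2·e^(-12t), and L⁻¹{14/(s+12)^3} = (14/2)·t^2·e^(-12t) = 7·t^2·e^(-12t)

Final answer: 7·t^2·e^(-12t)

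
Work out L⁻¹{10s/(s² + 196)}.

This is the form c·s/(s² + a²) with a = 14, c = 10. L⁻¹ = 10·cos(14t)

Final answer: 10·cos(14t)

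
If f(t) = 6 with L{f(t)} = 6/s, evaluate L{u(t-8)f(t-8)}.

Time shift theorem: L{u(t-a)f(t-a)} = e^(-as)F(s). Here a=8, F(s) = 6/s, so L{u(t-8)f(t-8)} = e^(-8s)·6/s

Final answer: e^(-8s)·6/s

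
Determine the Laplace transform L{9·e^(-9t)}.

L{e^(at)} = 1/(s-a), so L{e^(-9t)} = 1/(s+9). Then L{9·e^(-9t)} = 9/(s+9)

Final answer: 9/(s+9)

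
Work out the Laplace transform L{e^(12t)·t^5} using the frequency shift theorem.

L{e^(at)·t^n} = n!/(s-a)^(n+1), so L{e^(12t)·t^5} = 120/(s-12)^6

Final answer: 120/(s-12)^6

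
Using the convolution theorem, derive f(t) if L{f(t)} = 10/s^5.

10/s^5 = (10/s)·(1/s^4) = L{10}·L{t^3/6}. By convolution, f(t) = 10*t^3/6 = ∫₀ᵗ 10·τ^3/6 dτ = 10·t^4/24

Final answer: 10·t^4/24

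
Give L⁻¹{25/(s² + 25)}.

This is the form c·a/(s² + a²) with a = 5, c = 5. L⁻¹ = 5·sin(5t)

Final answer: 5·sin(5t)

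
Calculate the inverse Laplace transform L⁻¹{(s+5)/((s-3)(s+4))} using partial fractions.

Using partial fractions, f(t) = (8e^(3t) - e^(-4t))/7

Final answer: (8e^(3t) - e^(-4t))/7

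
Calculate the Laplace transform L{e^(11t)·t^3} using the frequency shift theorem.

L{e^(at)·t^n} = n!/(s-a)^(n+1), so L{e^(11t)·t^3} = 6/(s-11)^4

Final answer: 6/(s-11)^4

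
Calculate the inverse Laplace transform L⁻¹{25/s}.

L⁻¹{c/s} = c, so L⁻¹{25/s} = 25

Final answer: 25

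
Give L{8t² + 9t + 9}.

L{8t² + 9t + 9} = 8·2/s³ + 9/s² + 9/s = 16/s³ + 9/s² + 9/s

Final answer: 16/s³ + 9/s² + 9/s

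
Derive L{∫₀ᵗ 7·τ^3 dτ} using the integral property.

L{∫₀ᵗ f(τ)dτ} = F(s)/s with f(t) = 7t^3. F(s) = 42/s^4, so L{∫₀ᵗ 7·τ^3 dτ} = (42/s^4)/s = 42/s^5. (Check: ∫₀ᵗ 7·τ^3 dτ = 7t^4/4.)

Final answer: 42/s^5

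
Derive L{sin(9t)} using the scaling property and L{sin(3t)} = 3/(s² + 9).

Using L{f(at)} = (1/a)F(s/a) with a=3: L{sin(9t)} = (1/3) · 3/((s/3)² + 9) = (1/3) · 3·9/(s² + 81) = 9/(s² + 81)

Final answer: 9/(s² + 81)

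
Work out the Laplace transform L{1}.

L{1} = 1 · L{1} = 1/s

Final answer: 1/s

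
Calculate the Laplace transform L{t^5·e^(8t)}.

L{t^n·e^(at)} = n!/(s-a)^(n+1), so L{t^5·e^(8t)} = 120/(s-8)^6

Final answer: 120/(s-8)^6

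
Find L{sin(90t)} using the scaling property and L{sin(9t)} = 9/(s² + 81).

Using L{f(at)} = (1/a)F(s/a) with a=10: L{sin(90t)} = (1/10) · 9/((s/10)² + 81) = (1/10) · 9·100/(s² + 8100) = 90/(s² + 8100)

Final answer: 90/(s² + 8100)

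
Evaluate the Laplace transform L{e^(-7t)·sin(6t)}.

L{e^(at)·sin(ωt)} = ω/((s-a)² + ω²), so L{e^(-7t)·sin(6t)} = 6/((s+7)² + 36)

Final answer: 6/((s+7)² + 36)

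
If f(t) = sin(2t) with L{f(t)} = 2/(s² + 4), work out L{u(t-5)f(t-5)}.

Time shift theorem: L{u(t-a)f(t-a)} = e^(-as)F(s). Here a=5, F(s) = 2/(s² + 4), so L{u(t-5)f(t-5)} = e^(-5s)·2/(s² + 4)

Final answer: e^(-5s)·2/(s² + 4)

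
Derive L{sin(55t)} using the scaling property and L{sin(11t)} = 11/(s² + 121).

Using L{f(at)} = (1/a)F(s/a) with a=5: L{sin(55t)} = (1/5) · 11/((s/5)² + 121) = (1/5) · 11·25/(s² + 3025) = 55/(s² + 3025)

Final answer: 55/(s² + 3025)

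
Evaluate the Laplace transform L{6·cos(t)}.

L{cos(ωt)} = s/(s² + ω²), so L{cos(t)} = s/(s² + 1). Then L{6·cos(t)} = 6·s/(s² + 1) = 6s/(s² + 1)

Final answer: 6s/(s² + 1)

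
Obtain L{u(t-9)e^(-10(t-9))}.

u(t-a)f(t-a) with f(t)=e^(-10t). L{e^(-10t)} = 1/(s+10). By time shift: e^(-9s)/(s+10)

Final answer: e^(-9s)/(s+10)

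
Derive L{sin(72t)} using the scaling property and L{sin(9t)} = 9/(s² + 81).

Using L{f(at)} = (1/a)F(s/a) with a=8: L{sin(72t)} = (1/8) · 9/((s/8)² + 81) = (1/8) · 9·64/(s² + 5184) = 72/(s² + 5184)

Final answer: 72/(s² + 5184)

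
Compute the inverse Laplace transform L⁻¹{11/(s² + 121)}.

L⁻¹{11/(s² + 121)} = sin(11t)

Final answer: sin(11t)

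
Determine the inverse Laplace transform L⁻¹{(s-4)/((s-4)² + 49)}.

Using frequency shift, L⁻¹{(s-4)/((s-4)² + 49)} = e^(4t)·cos(7t)

Final answer: e^(4t)·cos(7t)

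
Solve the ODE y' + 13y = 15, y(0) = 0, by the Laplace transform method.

sY + 13Y = 15/s. Y = 15/(s(s+13)). Partial fractions: Y = 15/13/s - 15/13/(s+13)

Final answer: y(t) = 15/13(1 - e^(-13t))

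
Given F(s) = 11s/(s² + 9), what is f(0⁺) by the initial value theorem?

f(0⁺) = lim_{s→∞} s·11s/(s² + 9) = lim_{s→∞} 11s²/(s² + 9) = 11

Final answer: 11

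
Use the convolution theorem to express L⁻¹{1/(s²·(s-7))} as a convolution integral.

1/(s²·(s-7)) = (1/s^2)·(1/(s-7)) = L{t}·L{e^(7t)}. So f(t) = t*e^(7t) = ∫₀ᵗ τ·e^(7(t-τ)) dτ

Final answer: ∫₀ᵗ τ·e^(7(t-τ)) dτ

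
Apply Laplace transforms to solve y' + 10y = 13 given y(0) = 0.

sY + 10Y = 13/s. Y = 13/(s(s+10)). Partial fractions: Y = 13/10/s - 13/10/(s+10)

Final answer: y(t) = 13/10(1 - e^(-10t))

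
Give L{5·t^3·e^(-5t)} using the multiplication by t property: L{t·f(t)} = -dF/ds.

Using L{t^n·e^(at)} = n!/(s-a)^(n+1), L{t^3·e^(-5t)} = 6/(s+5)^4, so L{5·t^3·e^(-5t)} = 5·6/(s+5)^4 = 30/(s+5)^4

Final answer: 30/(s+5)^4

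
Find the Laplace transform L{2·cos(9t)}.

L{cos(ωt)} = s/(s² + ω²), so L{cos(9t)} = s/(s² + 81). Then L{2·cos(9t)} = 2·s/(s² + 81) = 2s/(s² + 81)

Final answer: 2s/(s² + 81)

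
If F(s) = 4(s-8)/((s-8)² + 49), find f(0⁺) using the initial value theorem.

f(0⁺) = lim_{s→∞} sF(s) = lim_{s→∞} 4s(s-8)/((s-8)² + 49) = 4

Final answer: 4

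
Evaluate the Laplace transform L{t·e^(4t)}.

L{t^n·e^(at)} = n!/(s-a)^(n+1), so L{t·e^(4t)} = 1/(s-4)^2

Final answer: 1/(s-4)^2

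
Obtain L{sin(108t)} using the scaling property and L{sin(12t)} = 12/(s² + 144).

Using L{f(at)} = (1/a)F(s/a) with a=9: L{sin(108t)} = (1/9) · 12/((s/9)² + 144) = (1/9) · 12·81/(s² + 11664) = 108/(s² + 11664)

Final answer: 108/(s² + 11664)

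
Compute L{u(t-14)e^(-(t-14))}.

u(t-a)f(t-a) with f(t)=e^(-t). L{e^(-t)} = 1/(s+1). By time shift: e^(-14s)/(s+1)

Final answer: e^(-14s)/(s+1)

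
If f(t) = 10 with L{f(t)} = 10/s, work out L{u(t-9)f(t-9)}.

Time shift theorem: L{u(t-a)f(t-a)} = e^(-as)F(s). Here a=9, F(s) = 10/s, so L{u(t-9)f(t-9)} = e^(-9s)·10/s

Final answer: e^(-9s)·10/s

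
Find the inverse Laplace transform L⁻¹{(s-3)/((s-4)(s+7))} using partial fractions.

Using partial fractions, f(t) = (e^(4t) + 10e^(-7t))/11

Final answer: (e^(4t) + 10e^(-7t))/11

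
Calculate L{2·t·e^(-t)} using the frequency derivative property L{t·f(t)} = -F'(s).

L{e^(-t)} = 1/(s+1). By frequency derivative: L{t·e^(-t)} = -d/ds[1/(s+1)] = -(-1)/(s+1)² = 1/(s+1)². Then L{2·t·e^(-t)} = 2·1/(s+1)² = 2/(s+1)²

Final answer: 2/(s+1)²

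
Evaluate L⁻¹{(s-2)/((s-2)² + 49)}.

Using frequency shift: L⁻¹{(s-a)/((s-a)² + b²)} = e^(at)cos(bt). Here a=2, b=7

Final answer: e^(2t)·cos(7t)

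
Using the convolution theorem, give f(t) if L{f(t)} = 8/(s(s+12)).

8/(s(s+12)) = (8/s)·(1/(s+12)) = L{8}·L{e^(-12t)}. By convolution, f(t) = 8*e^(-12t) = ∫₀ᵗ 8·e^(-12τ) dτ = 8·(1 - e^(-12t))/12

Final answer: 8·(1 - e^(-12t))/12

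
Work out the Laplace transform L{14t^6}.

L{14t^6} = 14 · L{t^6} = 14 · 720/s^7 = 10080/s^7

Final answer: 10080/s^7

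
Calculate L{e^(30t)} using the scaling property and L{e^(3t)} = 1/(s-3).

Using L{f(at)} = (1/a)F(s/a) with a=10 and f(t) = e^(3t): L{e^(30t)} = (1/10) · 1/((s/10)-3) = (1/10) · 10/(s-30) = 1/(s-30)

Final answer: 1/(s-30)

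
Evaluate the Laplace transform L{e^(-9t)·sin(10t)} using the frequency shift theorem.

Frequency shift: L{e^(at)f(t)} = F(s-a). L{e^(-9t)·sin(10t)} = 10/((s+9)² + 100)

Final answer: 10/((s+9)² + 100)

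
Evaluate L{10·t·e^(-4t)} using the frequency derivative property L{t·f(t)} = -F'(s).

L{e^(-4t)} = 1/(s+4). By frequency derivative: L{t·e^(-4t)} = -d/ds[1/(s+4)] = -(-1)/(s+4)² = 1/(s+4)². Then L{10·t·e^(-4t)} = 10·1/(s+4)² = 10/(s+4)²

Final answer: 10/(s+4)²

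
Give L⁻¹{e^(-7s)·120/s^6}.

L⁻¹{120/s^6} = t^5. By the time shift theorem, L⁻¹{e^(-as)F(s)} = u(t-a)f(t-a) with a=7, so L⁻¹{e^(-7s)·120/s^6} = u(t-7)·(t-7)^5

Final answer: u(t-7)·(t-7)^5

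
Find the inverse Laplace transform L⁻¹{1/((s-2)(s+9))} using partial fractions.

Decompose: A/(s-2) + B/(s+9). A = 1/11, B = -1/11. f(t) = (e^(2t) - e^(-9t))/11

Final answer: (e^(2t) - e^(-9t))/11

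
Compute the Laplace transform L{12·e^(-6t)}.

L{e^(at)} = 1/(s-a), so L{e^(-6t)} = 1/(s+6). Then L{12·e^(-6t)} = 12/(s+6)

Final answer: 12/(s+6)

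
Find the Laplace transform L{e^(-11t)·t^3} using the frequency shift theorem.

L{e^(at)·t^n} = n!/(s-a)^(n+1), so L{e^(-11t)·t^3} = 6/(s+11)^4

Final answer: 6/(s+11)^4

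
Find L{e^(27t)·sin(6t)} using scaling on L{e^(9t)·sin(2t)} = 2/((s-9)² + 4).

Scaling with a=3: L{e^(27t)·sin(6t)} = (1/3) · 2/((s/3-9)² + 4). Simplifying: 6/((s-27)² + 36)

Final answer: 6/((s-27)² + 36)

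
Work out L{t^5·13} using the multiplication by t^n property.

L{13} = 13/s. d^1/ds^1[1/s] = -1/s². d^2/ds^2[1/s] = 2/s^3. d^3/ds^3[1/s] = -6/s^4. d^4/ds^4[1/s] = 24/s^5. d^5/ds^5[1/s] = -120/s^6. So L{t^5} = (-1)^{5}·-120/s^6 = 120/s^6. Then L{t^5·13} = 13·120/s^6 = 1560/s^6

Final answer: 1560/s^6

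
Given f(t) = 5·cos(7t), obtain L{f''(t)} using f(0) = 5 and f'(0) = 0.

F(s) = 5s/(s² + 49). L{f''(t)} = s²F(s) - sf(0) - f'(0) = 5s³/(s² + 49) - 5s = (5s³ - 5s(s² + 49))/(s² + 49) = -245s/(s² + 49)

Final answer: -245s/(s² + 49)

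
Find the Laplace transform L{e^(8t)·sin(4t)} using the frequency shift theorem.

Frequency shift: L{e^(at)f(t)} = F(s-a). L{e^(8t)·sin(4t)} = 4/((s-8)² + 16)

Final answer: 4/((s-8)² + 16)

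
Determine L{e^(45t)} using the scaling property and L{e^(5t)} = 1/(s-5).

Using L{f(at)} = (1/a)F(s/a) with a=9 and f(t) = e^(5t): L{e^(45t)} = (1/9) · 1/((s/9)-5) = (1/9) · 9/(s-45) = 1/(s-45)

Final answer: 1/(s-45)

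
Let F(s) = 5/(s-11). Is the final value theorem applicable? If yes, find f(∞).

sF(s) = 5s/(s-11) has a pole at s = 11 in the right half-plane. Theorem does NOT apply (unstable system; f(t) = 5·e^(11t) grows without bound).

Final answer: Not applicable (unstable)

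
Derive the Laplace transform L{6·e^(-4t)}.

L{e^(at)} = 1/(s-a), so L{e^(-4t)} = 1/(s+4). Then L{6·e^(-4t)} = 6/(s+4)

Final answer: 6/(s+4)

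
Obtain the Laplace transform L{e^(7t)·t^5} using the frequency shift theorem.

L{e^(at)·t^n} = n!/(s-a)^(n+1), so L{e^(7t)·t^5} = 120/(s-7)^6

Final answer: 120/(s-7)^6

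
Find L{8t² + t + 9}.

L{8t² + t + 9} = 8·2/s³ + 1/s² + 9/s = 16/s³ + 1/s² + 9/s

Final answer: 16/s³ + 1/s² + 9/s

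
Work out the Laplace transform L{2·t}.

L{t^n} = n!/s^(n+1), so L{t} = 1/s^2. Then L{2·t} = 2·1/s^2 = 2/s^2

Final answer: 2/s^2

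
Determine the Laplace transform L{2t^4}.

L{2t^4} = 2 · L{t^4} = 2 · 24/s^5 = 48/s^5

Final answer: 48/s^5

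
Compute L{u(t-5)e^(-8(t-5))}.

u(t-a)f(t-a) with f(t)=e^(-8t). L{e^(-8t)} = 1/(s+8). By time shift: e^(-5s)/(s+8)

Final answer: e^(-5s)/(s+8)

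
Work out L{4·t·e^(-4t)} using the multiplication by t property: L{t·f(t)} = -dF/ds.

Using L{t^n·e^(at)} = n!/(s-a)^(n+1), L{t·e^(-4t)} = 1/(s+4)^2, so L{4·t·e^(-4t)} = 4·1/(s+4)^2 = 4/(s+4)^2

Final answer: 4/(s+4)^2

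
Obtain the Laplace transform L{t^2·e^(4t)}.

L{t^n·e^(at)} = n!/(s-a)^(n+1), so L{t^2·e^(4t)} = 2/(s-4)^3

Final answer: 2/(s-4)^3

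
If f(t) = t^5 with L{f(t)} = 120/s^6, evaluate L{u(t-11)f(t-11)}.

Time shift theorem: L{u(t-a)f(t-a)} = e^(-as)F(s). Here a=11, F(s) = 120/s^6, so L{u(t-11)f(t-11)} = e^(-11s)·120/s^6

Final answer: e^(-11s)·120/s^6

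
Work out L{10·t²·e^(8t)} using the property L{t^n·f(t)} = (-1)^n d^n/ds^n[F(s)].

L{e^(8t)} = 1/(s-8). d/ds[1/(s-8)] = -1/(s-8)². d²/ds²[1/(s-8)] = 2/(s-8)³. So L{t²·e^(8t)} = (-1)² · 2/(s-8)³ = 2/(s-8)³. Then L{10·t²·e^(8t)} = 10·2/(s-8)³ = 20/(s-8)³

Final answer: 20/(s-8)³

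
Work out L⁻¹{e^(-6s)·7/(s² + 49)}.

L⁻¹{7/(s² + 49)} = sin(7t). By the time shift theorem, L⁻¹{e^(-as)F(s)} = u(t-a)f(t-a) with a=6, so L⁻¹{e^(-6s)·7/(s² + 49)} = u(t-6)·sin(7(t-6))

Final answer: u(t-6)·sin(7(t-6))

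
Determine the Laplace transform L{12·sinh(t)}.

L{sinh(ωt)} = ω/(s² - ω²), so L{sinh(t)} = 1/(s² - 1). Then L{12·sinh(t)} = 12·1/(s² - 1) = 12/(s² - 1)

Final answer: 12/(s² - 1)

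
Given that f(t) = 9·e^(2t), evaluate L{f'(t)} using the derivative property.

f(0) = 9, F(s) = 9/(s-2). L{f'(t)} = s·F(s) - f(0) = 9s/(s-2) - 9 = (9s - 9(s-2))/(s-2) = 18/(s-2)

Final answer: 18/(s-2)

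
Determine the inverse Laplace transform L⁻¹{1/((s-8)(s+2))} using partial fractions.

Decompose: A/(s-8) + B/(s+2). A = 1/10, B = -1/10. f(t) = (e^(8t) - e^(-2t))/10

Final answer: (e^(8t) - e^(-2t))/10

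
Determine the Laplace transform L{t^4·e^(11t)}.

L{t^n·e^(at)} = n!/(s-a)^(n+1), so L{t^4·e^(11t)} = 24/(s-11)^5

Final answer: 24/(s-11)^5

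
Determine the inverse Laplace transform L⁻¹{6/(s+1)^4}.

L⁻¹{n!/(s-a)^(n+1)} = t^n·e^(at), so L⁻¹{6/(s+1)^4} = t^3·e^(-t)

Final answer: t^3·e^(-t)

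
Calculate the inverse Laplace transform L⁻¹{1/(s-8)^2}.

L⁻¹{n!/(s-a)^(n+1)} = t^n·e^(at) with n=1, a=8. So L⁻¹{1/(s-8)^2} = t·e^(8t)

Final answer: t·e^(8t)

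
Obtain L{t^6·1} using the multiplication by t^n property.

L{1} = 1/s. d^1/ds^1[1/s] = -1/s². d^2/ds^2[1/s] = 2/s^3. d^3/ds^3[1/s] = -6/s^4. d^4/ds^4[1/s] = 24/s^5. d^5/ds^5[1/s] = -120/s^6. d^6/ds^6[1/s] = 720/s^7. So L{t^6} = (-1)^{6}·720/s^7 = 720/s^7

Final answer: 720/s^7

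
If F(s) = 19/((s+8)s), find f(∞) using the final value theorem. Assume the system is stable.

f(∞) = lim_{s→0} sF(s) = lim_{s→0} 19/(s+8) = 19/8

Final answer: 19/8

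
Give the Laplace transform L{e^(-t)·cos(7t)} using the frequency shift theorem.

Frequency shift: L{e^(at)f(t)} = F(s-a). L{e^(-t)·cos(7t)} = (s+1)/((s+1)² + 49)

Final answer: (s+1)/((s+1)² + 49)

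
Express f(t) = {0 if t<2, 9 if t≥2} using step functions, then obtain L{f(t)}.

f(t) = 9·u(t-2). L{u(t-2)} = e^(-2s)/s, so L{f(t)} = 9·e^(-2s)/s

Final answer: 9·e^(-2s)/s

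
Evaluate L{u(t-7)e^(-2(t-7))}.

u(t-a)f(t-a) with f(t)=e^(-2t). L{e^(-2t)} = 1/(s+2). By time shift: e^(-7s)/(s+2)

Final answer: e^(-7s)/(s+2)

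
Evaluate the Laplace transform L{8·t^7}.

L{t^n} = n!/s^(n+1), so L{t^7} = 5040/s^8. Then L{8·t^7} = 8·5040/s^8 = 40320/s^8

Final answer: 40320/s^8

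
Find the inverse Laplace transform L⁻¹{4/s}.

L⁻¹{c/s} = c, so L⁻¹{4/s} = 4

Final answer: 4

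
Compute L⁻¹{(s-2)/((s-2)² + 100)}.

Using frequency shift: L⁻¹{(s-a)/((s-a)² + b²)} = e^(at)cos(bt). Here a=2, b=10

Final answer: e^(2t)·cos(10t)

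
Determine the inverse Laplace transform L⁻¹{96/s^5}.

L⁻¹{n!/s^(n+1)} = t^n with n=4. So L⁻¹{24/s^5} = t^4, and L⁻¹{96/s^5} = (96/24)·t^4 = 4·t^4

Final answer: 4·t^4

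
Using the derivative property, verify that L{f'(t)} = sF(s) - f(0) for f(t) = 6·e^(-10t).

f'(t) = -60e^(-10t). Direct: L{f'(t)} = -60/(s+10). Property: s·6/(s+10) - 6 = (6s - 6(s+10))/(s+10) = -60/(s+10). ✓

Final answer: -60/(s+10)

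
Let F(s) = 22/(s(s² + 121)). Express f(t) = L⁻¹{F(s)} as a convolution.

22/(s(s² + 121)) = (1/s)·(22/(s² + 121)) = L{1}·L{2·sin(11t)}. So f(t) = 1*(2·sin(11t)) = ∫₀ᵗ 2·sin(11τ) dτ

Final answer: ∫₀ᵗ 2·sin(11τ) dτ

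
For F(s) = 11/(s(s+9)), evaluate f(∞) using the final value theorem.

f(∞) = lim_{s→0} s·11/(s(s+9)) = lim_{s→0} 11/(s+9) = 11/9 = 11/9

Final answer: 11/9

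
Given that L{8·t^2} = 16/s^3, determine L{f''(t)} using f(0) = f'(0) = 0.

L{f''(t)} = s²F(s) - sf(0) - f'(0) = s²·16/s^3 - 0 - 0 = 16/s

Final answer: 16/s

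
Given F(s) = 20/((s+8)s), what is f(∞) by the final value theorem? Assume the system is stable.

f(∞) = lim_{s→0} sF(s) = lim_{s→0} 20/(s+8) = 5/2

Final answer: 5/2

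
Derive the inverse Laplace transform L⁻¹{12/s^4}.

L⁻¹{n!/s^(n+1)} = t^n with n=3. So L⁻¹{6/s^4} = t^3, and L⁻¹{12/s^4} = (12/6)·t^3 = 2·t^3

Final answer: 2·t^3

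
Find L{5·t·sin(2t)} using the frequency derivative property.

L{sin(2t)} = 2/(s² + 4). By L{t·f(t)} = -F'(s): -d/ds[2/(s² + 4)] = -(2)·(-2s)/(s² + 4)² = 4s/(s² + 4)². Then L{5·t·sin(2t)} = 5·4s/(s² + 4)² = 20s/(s² + 4)²

Final answer: 20s/(s² + 4)²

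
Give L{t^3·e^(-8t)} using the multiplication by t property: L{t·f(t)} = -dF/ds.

Using L{t^n·e^(at)} = n!/(s-a)^(n+1), L{t^3·e^(-8t)} = 6/(s+8)^4

Final answer: 6/(s+8)^4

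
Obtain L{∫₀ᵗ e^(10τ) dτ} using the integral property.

L{∫₀ᵗ f(τ)dτ} = F(s)/s with F(s) = 1/(s-10), so L{∫₀ᵗ e^(10τ) dτ} = 1/(s(s-10))

Final answer: 1/(s(s-10))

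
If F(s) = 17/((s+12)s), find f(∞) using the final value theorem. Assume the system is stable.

f(∞) = lim_{s→0} sF(s) = lim_{s→0} 17/(s+12) = 17/12

Final answer: 17/12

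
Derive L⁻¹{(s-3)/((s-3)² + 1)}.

Using frequency shift: L⁻¹{(s-a)/((s-a)² + b²)} = e^(at)cos(bt). Here a=3, b=1

Final answer: e^(3t)·cos(t)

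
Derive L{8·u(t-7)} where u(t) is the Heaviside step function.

L{u(t-a)} = e^(-as)/s. Here a=7, so L{u(t-7)} = e^(-7s)/s, and L{8·u(t-7)} = 8·e^(-7s)/s

Final answer: 8·e^(-7s)/s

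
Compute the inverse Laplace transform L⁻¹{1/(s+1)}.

L⁻¹{1/(s-a)} = e^(at), so L⁻¹{1/(s+1)} = e^(-t)

Final answer: e^(-t)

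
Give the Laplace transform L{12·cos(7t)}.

L{cos(ωt)} = s/(s² + ω²), so L{cos(7t)} = s/(s² + 49). Then L{12·cos(7t)} = 12·s/(s² + 49) = 12s/(s² + 49)

Final answer: 12s/(s² + 49)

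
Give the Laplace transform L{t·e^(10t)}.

L{t^n·e^(at)} = n!/(s-a)^(n+1), so L{t·e^(10t)} = 1/(s-10)^2

Final answer: 1/(s-10)^2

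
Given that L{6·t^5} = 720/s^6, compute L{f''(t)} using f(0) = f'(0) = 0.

L{f''(t)} = s²F(s) - sf(0) - f'(0) = s²·720/s^6 - 0 - 0 = 720/s^4

Final answer: 720/s^4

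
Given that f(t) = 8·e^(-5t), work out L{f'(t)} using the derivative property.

f(0) = 8, F(s) = 8/(s+5). L{f'(t)} = s·F(s) - f(0) = 8s/(s+5) - 8 = (8s - 8(s+5))/(s+5) = -40/(s+5)

Final answer: -40/(s+5)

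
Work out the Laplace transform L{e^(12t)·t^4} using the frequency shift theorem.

L{e^(at)·t^n} = n!/(s-a)^(n+1), so L{e^(12t)·t^4} = 24/(s-12)^5

Final answer: 24/(s-12)^5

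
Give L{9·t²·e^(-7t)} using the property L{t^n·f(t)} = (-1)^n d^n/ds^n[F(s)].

L{e^(-7t)} = 1/(s+7). d/ds[1/(s+7)] = -1/(s+7)². d²/ds²[1/(s+7)] = 2/(s+7)³. So L{t²·e^(-7t)} = (-1)² · 2/(s+7)³ = 2/(s+7)³. Then L{9·t²·e^(-7t)} = 9·2/(s+7)³ = 18/(s+7)³

Final answer: 18/(s+7)³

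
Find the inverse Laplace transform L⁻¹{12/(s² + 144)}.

L⁻¹{12/(s² + 144)} = sin(12t)

Final answer: sin(12t)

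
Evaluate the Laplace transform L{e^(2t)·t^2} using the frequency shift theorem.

L{e^(at)·t^n} = n!/(s-a)^(n+1), so L{e^(2t)·t^2} = 2/(s-2)^3

Final answer: 2/(s-2)^3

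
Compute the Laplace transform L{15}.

L{15} = 15 · L{1} = 15/s

Final answer: 15/s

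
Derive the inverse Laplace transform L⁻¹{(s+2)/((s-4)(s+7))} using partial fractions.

Using partial fractions, f(t) = (6e^(4t) + 5e^(-7t))/11

Final answer: (6e^(4t) + 5e^(-7t))/11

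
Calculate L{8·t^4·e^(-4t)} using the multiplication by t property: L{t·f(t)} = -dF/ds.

Using L{t^n·e^(at)} = n!/(s-a)^(n+1), L{t^4·e^(-4t)} = 24/(s+4)^5, so L{8·t^4·e^(-4t)} = 8·24/(s+4)^5 = 192/(s+4)^5

Final answer: 192/(s+4)^5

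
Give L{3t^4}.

L{t^n} = n!/s^(n+1). So L{3t^4} = 3·4!/s^5 = 72/s^5

Final answer: 72/s^5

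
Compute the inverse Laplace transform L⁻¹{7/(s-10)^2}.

L⁻¹{n!/(s-a)^(n+1)} = t^n·e^(at) with n=1, a=10. So L⁻¹{1/(s-10)^2} = t·e^(10t), and L⁻¹{7/(s-10)^2} = (7/1)·t·e^(10t) = 7·t·e^(10t)

Final answer: 7·t·e^(10t)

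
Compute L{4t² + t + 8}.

L{4t² + t + 8} = 4·2/s³ + 1/s² + 8/s = 8/s³ + 1/s² + 8/s

Final answer: 8/s³ + 1/s² + 8/s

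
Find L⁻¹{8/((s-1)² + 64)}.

Form: b/((s-a)² + b²) → e^(at)sin(bt). With a=1, b=8

Final answer: e^t·sin(8t)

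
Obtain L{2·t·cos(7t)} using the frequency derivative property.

L{cos(7t)} = s/(s² + 49). Derivative: d/ds[s/(s² + 49)] = [(s² + 49) - s·2s]/(s² + 49)² = (49 - s²)/(s² + 49)². So L{t·cos(7t)} = -F'(s) = (s² - 49)/(s² + 49)². Then L{2·t·cos(7t)} = 2·(s² - 49)/(s² + 49)²

Final answer: 2·(s² - 49)/(s² + 49)²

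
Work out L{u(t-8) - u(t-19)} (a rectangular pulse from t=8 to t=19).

L{u(t-a)} = e^(-as)/s. L{u(t-8) - u(t-19)} = (e^(-8s) - e^(-19s))/s

Final answer: (e^(-8s) - e^(-19s))/s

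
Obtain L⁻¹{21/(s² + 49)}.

This is the form c·a/(s² + a²) with a = 7, c = 3. L⁻¹ = 3·sin(7t)

Final answer: 3·sin(7t)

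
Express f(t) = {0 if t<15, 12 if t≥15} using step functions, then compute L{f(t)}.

f(t) = 12·u(t-15). L{u(t-15)} = e^(-15s)/s, so L{f(t)} = 12·e^(-15s)/s

Final answer: 12·e^(-15s)/s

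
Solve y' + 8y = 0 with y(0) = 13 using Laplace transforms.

L{y'} + 8L{y} = 0. sY - 13 + 8Y = 0. Y(s+8) = 13. Y = 13/(s+8)

Final answer: y(t) = 13e^(-8t)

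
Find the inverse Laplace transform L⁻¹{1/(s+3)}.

L⁻¹{1/(s-a)} = e^(at), so L⁻¹{1/(s+3)} = e^(-3t)

Final answer: e^(-3t)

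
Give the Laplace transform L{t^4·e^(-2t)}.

L{t^n·e^(at)} = n!/(s-a)^(n+1), so L{t^4·e^(-2t)} = 24/(s+2)^5

Final answer: 24/(s+2)^5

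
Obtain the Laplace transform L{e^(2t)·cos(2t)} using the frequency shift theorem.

Frequency shift: L{e^(at)f(t)} = F(s-a). L{e^(2t)·cos(2t)} = (s-2)/((s-2)² + 4)

Final answer: (s-2)/((s-2)² + 4)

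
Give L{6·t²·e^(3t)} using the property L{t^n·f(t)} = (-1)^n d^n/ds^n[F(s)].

L{e^(3t)} = 1/(s-3). d/ds[1/(s-3)] = -1/(s-3)². d²/ds²[1/(s-3)] = 2/(s-3)³. So L{t²·e^(3t)} = (-1)² · 2/(s-3)³ = 2/(s-3)³. Then L{6·t²·e^(3t)} = 6·2/(s-3)³ = 12/(s-3)³

Final answer: 12/(s-3)³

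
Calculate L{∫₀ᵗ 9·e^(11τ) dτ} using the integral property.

L{∫₀ᵗ f(τ)dτ} = F(s)/s with F(s) = 9/(s-11), so L{∫₀ᵗ 9·e^(11τ) dτ} = 9/(s(s-11))

Final answer: 9/(s(s-11))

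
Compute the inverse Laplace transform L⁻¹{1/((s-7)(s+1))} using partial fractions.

Decompose: A/(s-7) + B/(s+1). A = 1/8, B = -1/8. f(t) = (e^(7t) - e^(-t))/8

Final answer: (e^(7t) - e^(-t))/8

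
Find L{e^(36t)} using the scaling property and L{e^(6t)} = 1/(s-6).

Using L{f(at)} = (1/a)F(s/a) with a=6 and f(t) = e^(6t): L{e^(36t)} = (1/6) · 1/((s/6)-6) = (1/6) · 6/(s-36) = 1/(s-36)

Final answer: 1/(s-36)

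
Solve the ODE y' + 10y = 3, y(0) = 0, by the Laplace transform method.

sY + 10Y = 3/s. Y = 3/(s(s+10)). Partial fractions: Y = 3/10/s - 3/10/(s+10)

Final answer: y(t) = 3/10(1 - e^(-10t))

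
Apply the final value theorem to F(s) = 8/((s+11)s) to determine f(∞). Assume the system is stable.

f(∞) = lim_{s→0} sF(s) = lim_{s→0} 8/(s+11) = 8/11

Final answer: 8/11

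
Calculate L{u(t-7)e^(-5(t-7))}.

u(t-a)f(t-a) with f(t)=e^(-5t). L{e^(-5t)} = 1/(s+5). By time shift: e^(-7s)/(s+5)

Final answer: e^(-7s)/(s+5)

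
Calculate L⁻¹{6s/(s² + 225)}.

This is the form c·s/(s² + a²) with a = 15, c = 6. L⁻¹ = 6·cos(15t)

Final answer: 6·cos(15t)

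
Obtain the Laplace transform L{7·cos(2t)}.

L{cos(ωt)} = s/(s² + ω²), so L{cos(2t)} = s/(s² + 4). Then L{7·cos(2t)} = 7·s/(s² + 4) = 7s/(s² + 4)

Final answer: 7s/(s² + 4)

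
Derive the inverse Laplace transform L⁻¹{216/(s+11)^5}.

L⁻¹{n!/(s-a)^(n+1)} = t^n·e^(at) with n=4, a=-11. So L⁻¹{24/(s+11)^5} = t^4·e^(-11t), and L⁻¹{216/(s+11)^5} = (216/24)·t^4·e^(-11t) = 9·t^4·e^(-11t)

Final answer: 9·t^4·e^(-11t)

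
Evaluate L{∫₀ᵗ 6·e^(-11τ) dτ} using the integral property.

L{∫₀ᵗ f(τ)dτ} = F(s)/s with F(s) = 6/(s+11), so L{∫₀ᵗ 6·e^(-11τ) dτ} = 6/(s(s+11))

Final answer: 6/(s(s+11))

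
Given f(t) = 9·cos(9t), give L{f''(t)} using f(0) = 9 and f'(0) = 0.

F(s) = 9s/(s² + 81). L{f''(t)} = s²F(s) - sf(0) - f'(0) = 9s³/(s² + 81) - 9s = (9s³ - 9s(s² + 81))/(s² + 81) = -729s/(s² + 81)

Final answer: -729s/(s² + 81)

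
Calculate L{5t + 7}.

L{5t + 7} = 5·L{t} + 7·L{1} = 5/s² + 7/s

Final answer: 5/s² + 7/s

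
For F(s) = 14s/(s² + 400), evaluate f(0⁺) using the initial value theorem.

f(0⁺) = lim_{s→∞} s·14s/(s² + 400) = lim_{s→∞} 14s²/(s² + 400) = 14

Final answer: 14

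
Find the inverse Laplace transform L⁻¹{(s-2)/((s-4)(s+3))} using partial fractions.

Using partial fractions, f(t) = (2e^(4t) + 5e^(-3t))/7

Final answer: (2e^(4t) + 5e^(-3t))/7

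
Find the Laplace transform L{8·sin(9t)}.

L{sin(ωt)} = ω/(s² + ω²), so L{sin(9t)} = 9/(s² + 81). Then L{8·sin(9t)} = 8·9/(s² + 81) = 72/(s² + 81)

Final answer: 72/(s² + 81)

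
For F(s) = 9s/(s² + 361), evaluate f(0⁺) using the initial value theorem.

f(0⁺) = lim_{s→∞} s·9s/(s² + 361) = lim_{s→∞} 9s²/(s² + 361) = 9

Final answer: 9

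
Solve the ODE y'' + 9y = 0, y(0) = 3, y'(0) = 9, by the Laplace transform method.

L{y''} + 9L{y} = 0. s²Y - 3s - 9 + 9Y = 0. Y(s² + 9) = 3s + 9. Y = (3s + 9)/(s² + 9). Inverting: y(t) = 3cos(3t) + 3sin(3t)

Final answer: y(t) = 3cos(3t) + 3sin(3t)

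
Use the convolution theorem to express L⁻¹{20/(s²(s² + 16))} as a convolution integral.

20/(s²(s² + 16)) = (1/s²)·(20/(s² + 16)) = L{t}·L{5·sin(4t)}. So f(t) = t*(5·sin(4t)) = ∫₀ᵗ 5τ·sin(4(t-τ)) dτ

Final answer: ∫₀ᵗ 5τ·sin(4(t-τ)) dτ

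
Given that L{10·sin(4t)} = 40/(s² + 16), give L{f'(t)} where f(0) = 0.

L{f'(t)} = s·F(s) - f(0) = s·40/(s² + 16) - 0 = 40s/(s² + 16)

Final answer: 40s/(s² + 16)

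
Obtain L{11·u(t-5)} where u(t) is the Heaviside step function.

L{u(t-a)} = e^(-as)/s. Here a=5, so L{u(t-5)} = e^(-5s)/s, and L{11·u(t-5)} = 11·e^(-5s)/s

Final answer: 11·e^(-5s)/s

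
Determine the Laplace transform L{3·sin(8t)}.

L{sin(ωt)} = ω/(s² + ω²), so L{sin(8t)} = 8/(s² + 64). Then L{3·sin(8t)} = 3·8/(s² + 64) = 24/(s² + 64)

Final answer: 24/(s² + 64)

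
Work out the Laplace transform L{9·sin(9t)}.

L{sin(ωt)} = ω/(s² + ω²), so L{sin(9t)} = 9/(s² + 81). Then L{9·sin(9t)} = 9·9/(s² + 81) = 81/(s² + 81)

Final answer: 81/(s² + 81)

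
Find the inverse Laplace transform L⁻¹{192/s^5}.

L⁻¹{n!/s^(n+1)} = t^n with n=4. So L⁻¹{24/s^5} = t^4, and L⁻¹{192/s^5} = (192/24)·t^4 = 8·t^4

Final answer: 8·t^4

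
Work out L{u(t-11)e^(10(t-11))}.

u(t-a)f(t-a) with f(t)=e^(10t). L{e^(10t)} = 1/(s-10). By time shift: e^(-11s)/(s-10)

Final answer: e^(-11s)/(s-10)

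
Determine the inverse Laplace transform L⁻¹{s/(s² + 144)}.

L⁻¹{s/(s² + 144)} = cos(12t)

Final answer: cos(12t)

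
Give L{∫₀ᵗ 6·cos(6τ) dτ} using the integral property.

L{∫₀ᵗ f(τ)dτ} = F(s)/s with F(s) = 6s/(s² + 36), so the result is (6s/(s² + 36))/s = 6/(s² + 36)

Final answer: 6/(s² + 36)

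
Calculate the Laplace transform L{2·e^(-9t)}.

L{e^(at)} = 1/(s-a), so L{e^(-9t)} = 1/(s+9). Then L{2·e^(-9t)} = 2/(s+9)

Final answer: 2/(s+9)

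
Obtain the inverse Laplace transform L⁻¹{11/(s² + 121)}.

L⁻¹{11/(s² + 121)} = sin(11t)

Final answer: sin(11t)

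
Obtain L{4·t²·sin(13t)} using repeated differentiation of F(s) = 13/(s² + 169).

F(s) = 13/(s² + 169). F'(s) = -26s/(s² + 169)². F''(s) = -26(169 - 3s²)/(s² + 169)³ = (78s² - 4394)/(s² + 169)³. So L{t²·sin(13t)} = (-1)² F''(s) = (78s² - 4394)/(s² + 169)³. Then L{4·t²·sin(13t)} = 4·(78s² - 4394)/(s² + 169)³ = (312s² - 17576)/(s² + 169)³

Final answer: (312s² - 17576)/(s² + 169)³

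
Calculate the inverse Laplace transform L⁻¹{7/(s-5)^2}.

L⁻¹{n!/(s-a)^(n+1)} = t^n·e^(at) with n=1, a=5. So L⁻¹{1/(s-5)^2} = t·e^(5t), and L⁻¹{7/(s-5)^2} = (7/1)·t·e^(5t) = 7·t·e^(5t)

Final answer: 7·t·e^(5t)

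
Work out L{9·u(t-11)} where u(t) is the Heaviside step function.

L{u(t-a)} = e^(-as)/s. Here a=11, so L{u(t-11)} = e^(-11s)/s, and L{9·u(t-11)} = 9·e^(-11s)/s

Final answer: 9·e^(-11s)/s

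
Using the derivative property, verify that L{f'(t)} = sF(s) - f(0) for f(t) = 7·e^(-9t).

f'(t) = -63e^(-9t). Direct: L{f'(t)} = -63/(s+9). Property: s·7/(s+9) - 7 = (7s - 7(s+9))/(s+9) = -63/(s+9). ✓

Final answer: -63/(s+9)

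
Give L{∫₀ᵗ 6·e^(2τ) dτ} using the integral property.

L{∫₀ᵗ f(τ)dτ} = F(s)/s with F(s) = 6/(s-2), so L{∫₀ᵗ 6·e^(2τ) dτ} = 6/(s(s-2))

Final answer: 6/(s(s-2))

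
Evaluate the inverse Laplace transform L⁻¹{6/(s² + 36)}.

L⁻¹{6/(s² + 36)} = sin(6t)

Final answer: sin(6t)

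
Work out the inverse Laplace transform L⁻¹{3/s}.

L⁻¹{c/s} = c, so L⁻¹{3/s} = 3

Final answer: 3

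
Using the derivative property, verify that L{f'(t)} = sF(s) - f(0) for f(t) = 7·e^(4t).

f'(t) = 28e^(4t). Direct: L{f'(t)} = 28/(s-4). Property: s·7/(s-4) - 7 = (7s - 7(s-4))/(s-4) = 28/(s-4). ✓

Final answer: 28/(s-4)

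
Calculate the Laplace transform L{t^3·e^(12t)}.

L{t^n·e^(at)} = n!/(s-a)^(n+1), so L{t^3·e^(12t)} = 6/(s-12)^4

Final answer: 6/(s-12)^4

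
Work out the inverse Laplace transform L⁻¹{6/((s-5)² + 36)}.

Using frequency shift, L⁻¹{6/((s-5)² + 36)} = e^(5t)·sin(6t)

Final answer: e^(5t)·sin(6t)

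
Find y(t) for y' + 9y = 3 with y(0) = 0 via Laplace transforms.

sY + 9Y = 3/s. Y = 3/(s(s+9)). Partial fractions: Y = 1/3/s - 1/3/(s+9)

Final answer: y(t) = 1/3(1 - e^(-9t))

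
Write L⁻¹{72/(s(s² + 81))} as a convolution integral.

72/(s(s² + 81)) = (1/s)·(72/(s² + 81)) = L{1}·L{8·sin(9t)}. So f(t) = 1*(8·sin(9t)) = ∫₀ᵗ 8·sin(9τ) dτ

Final answer: ∫₀ᵗ 8·sin(9τ) dτ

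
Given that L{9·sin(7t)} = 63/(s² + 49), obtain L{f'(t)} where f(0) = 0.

L{f'(t)} = s·F(s) - f(0) = s·63/(s² + 49) - 0 = 63s/(s² + 49)

Final answer: 63s/(s² + 49)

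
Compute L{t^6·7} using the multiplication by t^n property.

L{7} = 7/s. d^1/ds^1[1/s] = -1/s². d^2/ds^2[1/s] = 2/s^3. d^3/ds^3[1/s] = -6/s^4. d^4/ds^4[1/s] = 24/s^5. d^5/ds^5[1/s] = -120/s^6. d^6/ds^6[1/s] = 720/s^7. So L{t^6} = (-1)^{6}·720/s^7 = 720/s^7. Then L{t^6·7} = 7·720/s^7 = 5040/s^7

Final answer: 5040/s^7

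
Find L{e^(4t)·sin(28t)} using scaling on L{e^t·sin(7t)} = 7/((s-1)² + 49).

Scaling with a=4: L{e^(4t)·sin(28t)} = (1/4) · 7/((s/4-1)² + 49). Simplifying: 28/((s-4)² + 784)

Final answer: 28/((s-4)² + 784)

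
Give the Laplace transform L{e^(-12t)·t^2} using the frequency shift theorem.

L{e^(at)·t^n} = n!/(s-a)^(n+1), so L{e^(-12t)·t^2} = 2/(s+12)^3

Final answer: 2/(s+12)^3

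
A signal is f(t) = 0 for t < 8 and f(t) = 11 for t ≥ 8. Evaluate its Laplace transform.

f(t) = 11·u(t-8). L{u(t-8)} = e^(-8s)/s, so L{f(t)} = 11·e^(-8s)/s

Final answer: 11·e^(-8s)/s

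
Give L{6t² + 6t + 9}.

L{6t² + 6t + 9} = 6·2/s³ + 6/s² + 9/s = 12/s³ + 6/s² + 9/s

Final answer: 12/s³ + 6/s² + 9/s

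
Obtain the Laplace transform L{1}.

L{1} = 1 · L{1} = 1/s

Final answer: 1/s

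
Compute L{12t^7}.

L{t^n} = n!/s^(n+1). So L{12t^7} = 12·7!/s^8 = 60480/s^8

Final answer: 60480/s^8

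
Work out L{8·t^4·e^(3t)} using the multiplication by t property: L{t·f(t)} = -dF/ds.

Using L{t^n·e^(at)} = n!/(s-a)^(n+1), L{t^4·e^(3t)} = 24/(s-3)^5, so L{8·t^4·e^(3t)} = 8·24/(s-3)^5 = 192/(s-3)^5

Final answer: 192/(s-3)^5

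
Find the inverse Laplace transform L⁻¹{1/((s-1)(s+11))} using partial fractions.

Decompose: A/(s-1) + B/(s+11). A = 1/12, B = -1/12. f(t) = (e^t - e^(-11t))/12

Final answer: (e^t - e^(-11t))/12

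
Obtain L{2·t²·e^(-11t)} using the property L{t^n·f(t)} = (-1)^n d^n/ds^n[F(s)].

L{e^(-11t)} = 1/(s+11). d/ds[1/(s+11)] = -1/(s+11)². d²/ds²[1/(s+11)] = 2/(s+11)³. So L{t²·e^(-11t)} = (-1)² · 2/(s+11)³ = 2/(s+11)³. Then L{2·t²·e^(-11t)} = 2·2/(s+11)³ = 4/(s+11)³

Final answer: 4/(s+11)³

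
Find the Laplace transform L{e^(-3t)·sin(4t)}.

L{e^(at)·sin(ωt)} = ω/((s-a)² + ω²), so L{e^(-3t)·sin(4t)} = 4/((s+3)² + 16)

Final answer: 4/((s+3)² + 16)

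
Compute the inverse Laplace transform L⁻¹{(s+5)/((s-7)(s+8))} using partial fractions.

Using partial fractions, f(t) = (12e^(7t) + 3e^(-8t))/15

Final answer: (12e^(7t) + 3e^(-8t))/15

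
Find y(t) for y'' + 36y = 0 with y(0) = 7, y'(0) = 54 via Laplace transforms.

L{y''} + 36L{y} = 0. s²Y - 7s - 54 + 36Y = 0. Y(s² + 36) = 7s + 54. Y = (7s + 54)/(s² + 36). Inverting: y(t) = 7cos(6t) + 9sin(6t)

Final answer: y(t) = 7cos(6t) + 9sin(6t)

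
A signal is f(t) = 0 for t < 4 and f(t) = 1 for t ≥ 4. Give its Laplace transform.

f(t) = u(t-4). L{u(t-4)} = e^(-4s)/s, so L{f(t)} = e^(-4s)/s

Final answer: e^(-4s)/s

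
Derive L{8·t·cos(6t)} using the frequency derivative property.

L{cos(6t)} = s/(s² + 36). Derivative: d/ds[s/(s² + 36)] = [(s² + 36) - s·2s]/(s² + 36)² = (36 - s²)/(s² + 36)². So L{t·cos(6t)} = -F'(s) = (s² - 36)/(s² + 36)². Then L{8·t·cos(6t)} = 8·(s² - 36)/(s² + 36)²

Final answer: 8·(s² - 36)/(s² + 36)²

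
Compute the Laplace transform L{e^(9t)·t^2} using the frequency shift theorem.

L{e^(at)·t^n} = n!/(s-a)^(n+1), so L{e^(9t)·t^2} = 2/(s-9)^3

Final answer: 2/(s-9)^3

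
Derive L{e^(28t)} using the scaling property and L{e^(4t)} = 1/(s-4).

Using L{f(at)} = (1/a)F(s/a) with a=7 and f(t) = e^(4t): L{e^(28t)} = (1/7) · 1/((s/7)-4) = (1/7) · 7/(s-28) = 1/(s-28)

Final answer: 1/(s-28)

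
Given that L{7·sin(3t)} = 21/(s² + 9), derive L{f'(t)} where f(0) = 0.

L{f'(t)} = s·F(s) - f(0) = s·21/(s² + 9) - 0 = 21s/(s² + 9)

Final answer: 21s/(s² + 9)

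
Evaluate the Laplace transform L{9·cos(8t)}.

L{cos(ωt)} = s/(s² + ω²), so L{cos(8t)} = s/(s² + 64). Then L{9·cos(8t)} = 9·s/(s² + 64) = 9s/(s² + 64)

Final answer: 9s/(s² + 64)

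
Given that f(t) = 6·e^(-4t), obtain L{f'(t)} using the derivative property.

f(0) = 6, F(s) = 6/(s+4). L{f'(t)} = s·F(s) - f(0) = 6s/(s+4) - 6 = (6s - 6(s+4))/(s+4) = -24/(s+4)

Final answer: -24/(s+4)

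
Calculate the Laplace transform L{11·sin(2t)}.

L{sin(ωt)} = ω/(s² + ω²), so L{sin(2t)} = 2/(s² + 4). Then L{11·sin(2t)} = 11·2/(s² + 4) = 22/(s² + 4)

Final answer: 22/(s² + 4)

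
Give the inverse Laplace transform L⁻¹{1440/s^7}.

L⁻¹{n!/s^(n+1)} = t^n with n=6. So L⁻¹{720/s^7} = t^6, and L⁻¹{1440/s^7} = (1440/720)·t^6 = 2·t^6

Final answer: 2·t^6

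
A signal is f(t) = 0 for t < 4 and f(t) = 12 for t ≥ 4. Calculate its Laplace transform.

f(t) = 12·u(t-4). L{u(t-4)} = e^(-4s)/s, so L{f(t)} = 12·e^(-4s)/s

Final answer: 12·e^(-4s)/s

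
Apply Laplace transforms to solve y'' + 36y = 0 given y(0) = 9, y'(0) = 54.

L{y''} + 36L{y} = 0. s²Y - 9s - 54 + 36Y = 0. Y(s² + 36) = 9s + 54. Y = (9s + 54)/(s² + 36). Inverting: y(t) = 9cos(6t) + 9sin(6t)

Final answer: y(t) = 9cos(6t) + 9sin(6t)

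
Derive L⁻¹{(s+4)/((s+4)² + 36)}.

Using frequency shift: L⁻¹{(s-a)/((s-a)² + b²)} = e^(at)cos(bt). Here a=-4, b=6

Final answer: e^(-4t)·cos(6t)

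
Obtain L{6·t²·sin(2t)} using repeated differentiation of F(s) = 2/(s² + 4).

F(s) = 2/(s² + 4). F'(s) = -4s/(s² + 4)². F''(s) = -4(4 - 3s²)/(s² + 4)³ = (12s² - 16)/(s² + 4)³. So L{t²·sin(2t)} = (-1)² F''(s) = (12s² - 16)/(s² + 4)³. Then L{6·t²·sin(2t)} = 6·(12s² - 16)/(s² + 4)³ = (72s² - 96)/(s² + 4)³

Final answer: (72s² - 96)/(s² + 4)³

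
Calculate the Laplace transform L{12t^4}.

L{12t^4} = 12 · L{t^4} = 12 · 24/s^5 = 288/s^5

Final answer: 288/s^5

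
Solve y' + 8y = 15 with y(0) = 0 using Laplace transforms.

sY + 8Y = 15/s. Y = 15/(s(s+8)). Partial fractions: Y = 15/8/s - 15/8/(s+8)

Final answer: y(t) = 15/8(1 - e^(-8t))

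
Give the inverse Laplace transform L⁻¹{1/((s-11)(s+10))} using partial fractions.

Decompose: A/(s-11) + B/(s+10). A = 1/21, B = -1/21. f(t) = (e^(11t) - e^(-10t))/21

Final answer: (e^(11t) - e^(-10t))/21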